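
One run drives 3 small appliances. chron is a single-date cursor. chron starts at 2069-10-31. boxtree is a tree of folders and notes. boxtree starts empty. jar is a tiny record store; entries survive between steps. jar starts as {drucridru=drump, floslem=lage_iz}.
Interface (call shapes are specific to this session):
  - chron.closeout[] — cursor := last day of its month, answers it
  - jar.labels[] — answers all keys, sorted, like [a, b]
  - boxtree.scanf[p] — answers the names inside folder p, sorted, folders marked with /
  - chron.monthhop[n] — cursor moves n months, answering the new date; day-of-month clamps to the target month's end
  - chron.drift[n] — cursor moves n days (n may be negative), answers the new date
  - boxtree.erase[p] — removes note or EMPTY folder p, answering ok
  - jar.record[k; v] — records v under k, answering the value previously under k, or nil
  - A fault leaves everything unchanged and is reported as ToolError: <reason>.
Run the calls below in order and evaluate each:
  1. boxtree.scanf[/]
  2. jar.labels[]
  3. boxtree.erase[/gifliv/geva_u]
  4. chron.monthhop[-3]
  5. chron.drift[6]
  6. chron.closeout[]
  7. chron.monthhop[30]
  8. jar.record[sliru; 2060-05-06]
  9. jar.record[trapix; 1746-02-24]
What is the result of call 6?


// boxtree.scanf(/) ~> []
// jar.labels() ~> [drucridru, floslem]
// boxtree.erase(/gifliv/geva_u) ~> ToolError: not found
// chron.monthhop(-3) ~> 2069-07-31
// chron.drift(6) ~> 2069-08-06
// chron.closeout() ~> 2069-08-31
// chron.monthhop(30) ~> 2072-02-29
// jar.record(sliru, 2060-05-06) ~> nil
// jar.record(trapix, 1746-02-24) ~> nil

Answer: 2069-08-31


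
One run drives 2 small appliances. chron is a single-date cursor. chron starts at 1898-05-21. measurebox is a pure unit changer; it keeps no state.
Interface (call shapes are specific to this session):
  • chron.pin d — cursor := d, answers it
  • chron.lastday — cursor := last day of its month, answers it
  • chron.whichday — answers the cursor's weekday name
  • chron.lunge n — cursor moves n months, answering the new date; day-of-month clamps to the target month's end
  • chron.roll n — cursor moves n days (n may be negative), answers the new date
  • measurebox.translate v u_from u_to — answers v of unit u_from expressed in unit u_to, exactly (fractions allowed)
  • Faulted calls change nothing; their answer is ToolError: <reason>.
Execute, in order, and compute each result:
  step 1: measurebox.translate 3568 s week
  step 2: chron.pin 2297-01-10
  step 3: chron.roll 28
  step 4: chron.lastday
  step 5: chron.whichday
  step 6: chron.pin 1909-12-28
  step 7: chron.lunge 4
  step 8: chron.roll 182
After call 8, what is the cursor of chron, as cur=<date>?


# 1. measurebox.translate(v=3568, u_from=s, u_to=week) ~> 223/37800
# 2. chron.pin(d=2297-01-10) ~> 2297-01-10
# 3. chron.roll(n=28) ~> 2297-02-07
# 4. chron.lastday() ~> 2297-02-28
# 5. chron.whichday() ~> Sunday
# 6. chron.pin(d=1909-12-28) ~> 1909-12-28
# 7. chron.lunge(n=4) ~> 1910-04-28
# 8. chron.roll(n=182) ~> 1910-10-27

Answer: cur=1910-10-27


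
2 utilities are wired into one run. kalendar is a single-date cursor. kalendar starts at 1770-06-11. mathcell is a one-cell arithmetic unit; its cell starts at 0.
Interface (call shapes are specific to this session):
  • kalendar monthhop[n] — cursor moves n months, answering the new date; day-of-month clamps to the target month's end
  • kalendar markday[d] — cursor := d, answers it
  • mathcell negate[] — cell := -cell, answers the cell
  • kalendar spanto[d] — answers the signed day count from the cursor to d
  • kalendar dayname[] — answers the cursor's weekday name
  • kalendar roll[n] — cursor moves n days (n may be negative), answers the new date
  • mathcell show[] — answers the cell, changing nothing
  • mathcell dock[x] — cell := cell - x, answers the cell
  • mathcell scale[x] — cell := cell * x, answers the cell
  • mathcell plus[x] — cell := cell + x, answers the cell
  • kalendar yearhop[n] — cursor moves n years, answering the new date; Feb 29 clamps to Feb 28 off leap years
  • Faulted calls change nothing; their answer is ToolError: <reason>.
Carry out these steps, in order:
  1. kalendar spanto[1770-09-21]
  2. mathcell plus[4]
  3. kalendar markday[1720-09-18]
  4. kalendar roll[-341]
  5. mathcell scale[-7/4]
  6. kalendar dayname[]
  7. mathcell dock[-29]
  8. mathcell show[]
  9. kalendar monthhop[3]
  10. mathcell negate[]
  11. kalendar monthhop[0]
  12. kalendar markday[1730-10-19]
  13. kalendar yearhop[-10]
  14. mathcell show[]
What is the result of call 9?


→ kalendar spanto(d='1770-09-21')
← 102
→ mathcell plus(x='4')
← 4
→ kalendar markday(d='1720-09-18')
← 1720-09-18
→ kalendar roll(n='-341')
← 1719-10-13
→ mathcell scale(x='-7/4')
← -7
→ kalendar dayname()
← Friday
→ mathcell dock(x='-29')
← 22
→ mathcell show()
← 22
→ kalendar monthhop(n='3')
← 1720-01-13
→ mathcell negate()
← -22
→ kalendar monthhop(n='0')
← 1720-01-13
→ kalendar markday(d='1730-10-19')
← 1730-10-19
→ kalendar yearhop(n='-10')
← 1720-10-19
→ mathcell show()
← -22

Answer: 1720-01-13


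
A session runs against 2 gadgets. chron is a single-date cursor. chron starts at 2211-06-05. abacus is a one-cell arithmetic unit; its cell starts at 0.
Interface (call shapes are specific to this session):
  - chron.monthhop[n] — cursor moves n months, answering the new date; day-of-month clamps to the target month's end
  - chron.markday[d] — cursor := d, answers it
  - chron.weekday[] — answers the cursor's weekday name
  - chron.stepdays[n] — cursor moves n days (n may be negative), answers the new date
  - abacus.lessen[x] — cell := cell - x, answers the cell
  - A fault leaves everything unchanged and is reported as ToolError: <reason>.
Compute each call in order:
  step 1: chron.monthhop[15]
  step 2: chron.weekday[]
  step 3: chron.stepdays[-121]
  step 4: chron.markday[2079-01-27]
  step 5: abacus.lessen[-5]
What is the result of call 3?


==> chron.monthhop(n='15')
<== 2212-09-05
==> chron.weekday()
<== Saturday
==> chron.stepdays(n='-121')
<== 2212-05-07
==> chron.markday(d='2079-01-27')
<== 2079-01-27
==> abacus.lessen(x='-5')
<== 5

Answer: 2212-05-07


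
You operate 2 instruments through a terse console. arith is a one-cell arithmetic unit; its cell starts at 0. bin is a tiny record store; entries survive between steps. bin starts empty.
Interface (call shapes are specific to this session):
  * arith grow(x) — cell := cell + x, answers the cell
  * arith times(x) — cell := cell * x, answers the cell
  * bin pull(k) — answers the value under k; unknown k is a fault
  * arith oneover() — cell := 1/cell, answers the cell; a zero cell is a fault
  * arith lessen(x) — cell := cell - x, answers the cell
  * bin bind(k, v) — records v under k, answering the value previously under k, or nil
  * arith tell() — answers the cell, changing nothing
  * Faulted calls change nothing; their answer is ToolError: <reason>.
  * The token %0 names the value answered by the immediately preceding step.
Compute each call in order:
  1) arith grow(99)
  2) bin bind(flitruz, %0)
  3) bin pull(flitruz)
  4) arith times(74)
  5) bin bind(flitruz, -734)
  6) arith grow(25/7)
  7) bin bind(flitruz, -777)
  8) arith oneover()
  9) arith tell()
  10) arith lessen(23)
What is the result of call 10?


I run arith grow with x→99, and observe 99.
I try bin bind with k→flitruz, v→%0, → nil.
I invoke bin pull with k→flitruz, yielding 99.
Using arith times with x→74: 7326.
Calling bin bind with k→flitruz, v→-734, → 99.
I use arith grow with x→25/7, yielding 51307/7.
Using bin bind with k→flitruz, v→-777, and see -734.
Calling arith oneover, → 7/51307.
Calling arith tell(), — result: 7/51307.
Next I call arith lessen with x→23: -1180054/51307.

Answer: -1180054/51307


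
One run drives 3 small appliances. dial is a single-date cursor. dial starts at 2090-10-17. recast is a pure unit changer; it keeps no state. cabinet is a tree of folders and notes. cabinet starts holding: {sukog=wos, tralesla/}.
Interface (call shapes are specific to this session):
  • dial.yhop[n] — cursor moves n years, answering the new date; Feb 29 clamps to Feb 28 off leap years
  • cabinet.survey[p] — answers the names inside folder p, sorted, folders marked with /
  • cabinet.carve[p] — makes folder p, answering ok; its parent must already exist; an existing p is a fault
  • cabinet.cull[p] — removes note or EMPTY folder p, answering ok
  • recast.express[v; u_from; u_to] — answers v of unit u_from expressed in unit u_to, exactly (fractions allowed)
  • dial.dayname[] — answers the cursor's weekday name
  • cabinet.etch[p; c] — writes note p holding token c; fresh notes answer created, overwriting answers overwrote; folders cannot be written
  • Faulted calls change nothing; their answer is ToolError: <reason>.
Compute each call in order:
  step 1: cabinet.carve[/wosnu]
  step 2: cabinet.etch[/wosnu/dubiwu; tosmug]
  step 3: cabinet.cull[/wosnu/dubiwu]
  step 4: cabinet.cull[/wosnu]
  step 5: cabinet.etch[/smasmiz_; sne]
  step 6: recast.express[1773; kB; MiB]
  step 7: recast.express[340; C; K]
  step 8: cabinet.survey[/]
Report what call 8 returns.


Answer: [smasmiz_, sukog, tralesla/]

Derivation:
Act: cabinet.carve[p=/wosnu]
Obs: ok
Act: cabinet.etch[p=/wosnu/dubiwu; c=tosmug]
Obs: created
Act: cabinet.cull[p=/wosnu/dubiwu]
Obs: ok
Act: cabinet.cull[p=/wosnu]
Obs: ok
Act: cabinet.etch[p=/smasmiz_; c=sne]
Obs: created
Act: recast.express[v=1773; u_from=kB; u_to=MiB]
Obs: 221625/131072
Act: recast.express[v=340; u_from=C; u_to=K]
Obs: 12263/20
Act: cabinet.survey[p=/]
Obs: [smasmiz_, sukog, tralesla/]


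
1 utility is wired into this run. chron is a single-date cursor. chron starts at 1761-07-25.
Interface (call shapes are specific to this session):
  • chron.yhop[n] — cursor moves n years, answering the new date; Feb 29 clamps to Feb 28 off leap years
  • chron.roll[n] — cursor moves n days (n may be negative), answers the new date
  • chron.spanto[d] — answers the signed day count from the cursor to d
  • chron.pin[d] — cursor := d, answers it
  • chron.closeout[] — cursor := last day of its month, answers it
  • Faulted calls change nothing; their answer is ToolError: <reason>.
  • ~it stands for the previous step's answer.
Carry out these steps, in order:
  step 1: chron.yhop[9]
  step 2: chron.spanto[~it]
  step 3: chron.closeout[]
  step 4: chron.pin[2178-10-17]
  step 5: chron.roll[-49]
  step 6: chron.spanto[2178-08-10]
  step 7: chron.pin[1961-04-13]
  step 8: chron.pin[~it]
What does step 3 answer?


>>> chron.yhop n=9
[out] 1770-07-25
>>> chron.spanto d=~it
[out] 0
>>> chron.closeout
[out] 1770-07-31
>>> chron.pin d=2178-10-17
[out] 2178-10-17
>>> chron.roll n=-49
[out] 2178-08-29
>>> chron.spanto d=2178-08-10
[out] -19
>>> chron.pin d=1961-04-13
[out] 1961-04-13
>>> chron.pin d=~it
[out] 1961-04-13

Answer: 1770-07-31


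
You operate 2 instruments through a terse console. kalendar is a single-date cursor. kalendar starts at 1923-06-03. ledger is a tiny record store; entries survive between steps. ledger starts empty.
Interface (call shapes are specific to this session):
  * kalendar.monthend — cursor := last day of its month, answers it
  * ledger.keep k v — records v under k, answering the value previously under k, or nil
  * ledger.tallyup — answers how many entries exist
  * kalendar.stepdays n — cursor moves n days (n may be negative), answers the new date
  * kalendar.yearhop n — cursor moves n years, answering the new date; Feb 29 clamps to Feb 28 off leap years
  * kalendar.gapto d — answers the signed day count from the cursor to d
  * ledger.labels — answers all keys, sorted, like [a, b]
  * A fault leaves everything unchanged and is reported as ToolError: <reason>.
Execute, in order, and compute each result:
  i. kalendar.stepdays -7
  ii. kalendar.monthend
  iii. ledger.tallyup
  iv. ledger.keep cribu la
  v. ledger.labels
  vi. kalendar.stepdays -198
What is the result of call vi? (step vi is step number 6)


Answer: 1922-11-14

Derivation:
>>> kalendar.stepdays -7
[out] 1923-05-27
>>> kalendar.monthend
[out] 1923-05-31
>>> ledger.tallyup
[out] 0
>>> ledger.keep cribu la
[out] nil
>>> ledger.labels
[out] [cribu]
>>> kalendar.stepdays -198
[out] 1922-11-14


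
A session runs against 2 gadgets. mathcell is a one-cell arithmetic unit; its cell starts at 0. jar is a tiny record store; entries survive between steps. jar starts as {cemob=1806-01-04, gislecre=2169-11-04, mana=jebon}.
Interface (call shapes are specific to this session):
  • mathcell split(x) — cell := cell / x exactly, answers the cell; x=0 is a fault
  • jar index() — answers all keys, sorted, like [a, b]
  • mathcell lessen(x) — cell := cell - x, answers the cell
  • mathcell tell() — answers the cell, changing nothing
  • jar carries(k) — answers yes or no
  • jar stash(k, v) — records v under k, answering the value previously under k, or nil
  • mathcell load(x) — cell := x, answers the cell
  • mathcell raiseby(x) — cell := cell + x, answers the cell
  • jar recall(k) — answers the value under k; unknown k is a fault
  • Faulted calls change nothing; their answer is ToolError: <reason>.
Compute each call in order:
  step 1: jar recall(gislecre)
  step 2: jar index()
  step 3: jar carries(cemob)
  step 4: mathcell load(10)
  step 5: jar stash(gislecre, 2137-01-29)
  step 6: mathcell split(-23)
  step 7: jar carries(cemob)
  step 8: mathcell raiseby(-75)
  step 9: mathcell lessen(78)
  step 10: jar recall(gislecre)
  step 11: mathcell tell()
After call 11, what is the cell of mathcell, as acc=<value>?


>>> jar recall gislecre
= 2169-11-04
>>> jar index
= [cemob, gislecre, mana]
>>> jar carries cemob
= yes
>>> mathcell load 10
= 10
>>> jar stash gislecre 2137-01-29
= 2169-11-04
>>> mathcell split -23
= -10/23
>>> jar carries cemob
= yes
>>> mathcell raiseby -75
= -1735/23
>>> mathcell lessen 78
= -3529/23
>>> jar recall gislecre
= 2137-01-29
>>> mathcell tell
= -3529/23

Answer: acc=-3529/23


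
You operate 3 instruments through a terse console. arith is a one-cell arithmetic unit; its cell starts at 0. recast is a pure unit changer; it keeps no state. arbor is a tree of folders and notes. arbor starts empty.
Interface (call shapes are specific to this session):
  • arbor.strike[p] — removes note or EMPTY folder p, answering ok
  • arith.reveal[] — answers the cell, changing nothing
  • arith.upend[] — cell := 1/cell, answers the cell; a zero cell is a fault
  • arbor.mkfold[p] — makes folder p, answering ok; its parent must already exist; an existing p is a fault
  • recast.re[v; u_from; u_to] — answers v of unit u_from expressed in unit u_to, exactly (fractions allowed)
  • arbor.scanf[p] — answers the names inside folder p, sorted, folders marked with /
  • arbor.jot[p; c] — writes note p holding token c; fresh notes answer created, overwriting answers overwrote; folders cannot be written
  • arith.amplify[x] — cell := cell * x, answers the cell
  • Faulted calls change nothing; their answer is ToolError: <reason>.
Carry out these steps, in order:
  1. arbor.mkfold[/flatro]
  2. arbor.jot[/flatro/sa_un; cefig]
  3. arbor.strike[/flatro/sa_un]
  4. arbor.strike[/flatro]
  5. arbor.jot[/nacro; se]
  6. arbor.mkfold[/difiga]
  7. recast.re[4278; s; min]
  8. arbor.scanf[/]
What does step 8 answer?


Act: arbor.mkfold[p→/flatro]
Obs: ok
Act: arbor.jot[p→/flatro/sa_un; c→cefig]
Obs: created
Act: arbor.strike[p→/flatro/sa_un]
Obs: ok
Act: arbor.strike[p→/flatro]
Obs: ok
Act: arbor.jot[p→/nacro; c→se]
Obs: created
Act: arbor.mkfold[p→/difiga]
Obs: ok
Act: recast.re[v→4278; u_from→s; u_to→min]
Obs: 713/10
Act: arbor.scanf[p→/]
Obs: [difiga/, nacro]

Answer: [difiga/, nacro]


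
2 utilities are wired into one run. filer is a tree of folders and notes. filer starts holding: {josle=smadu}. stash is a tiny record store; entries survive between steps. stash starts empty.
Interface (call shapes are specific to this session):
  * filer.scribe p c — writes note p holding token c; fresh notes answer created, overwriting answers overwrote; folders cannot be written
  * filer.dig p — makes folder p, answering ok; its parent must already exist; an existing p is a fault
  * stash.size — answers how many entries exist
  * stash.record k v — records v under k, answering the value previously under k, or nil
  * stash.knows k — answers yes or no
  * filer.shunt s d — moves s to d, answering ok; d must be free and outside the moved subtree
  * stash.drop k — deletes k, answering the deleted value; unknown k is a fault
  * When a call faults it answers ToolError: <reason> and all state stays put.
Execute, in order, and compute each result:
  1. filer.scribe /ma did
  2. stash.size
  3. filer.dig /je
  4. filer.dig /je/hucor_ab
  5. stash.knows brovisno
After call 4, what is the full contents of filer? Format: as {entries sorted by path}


·→ filer.scribe(p: /ma, c: did)
·← created
·→ stash.size()
·← 0
·→ filer.dig(p: /je)
·← ok
·→ filer.dig(p: /je/hucor_ab)
·← ok
·→ stash.knows(k: brovisno)
·← no

Answer: {je/, je/hucor_ab/, josle=smadu, ma=did}


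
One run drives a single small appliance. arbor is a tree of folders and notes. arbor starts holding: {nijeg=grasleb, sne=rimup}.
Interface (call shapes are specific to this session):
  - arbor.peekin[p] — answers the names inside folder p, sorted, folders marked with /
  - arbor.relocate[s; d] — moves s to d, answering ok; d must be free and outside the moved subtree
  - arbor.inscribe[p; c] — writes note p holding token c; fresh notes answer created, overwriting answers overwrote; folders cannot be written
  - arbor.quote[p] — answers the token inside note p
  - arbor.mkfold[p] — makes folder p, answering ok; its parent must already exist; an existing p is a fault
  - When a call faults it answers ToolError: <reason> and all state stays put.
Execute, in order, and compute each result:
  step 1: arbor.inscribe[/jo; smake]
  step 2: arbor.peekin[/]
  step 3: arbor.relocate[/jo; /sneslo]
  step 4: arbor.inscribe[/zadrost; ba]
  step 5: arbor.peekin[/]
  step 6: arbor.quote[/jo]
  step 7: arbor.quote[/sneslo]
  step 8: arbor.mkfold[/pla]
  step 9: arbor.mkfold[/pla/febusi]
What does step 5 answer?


Act: arbor.inscribe[p='/jo'; c='smake']
Obs: created
Act: arbor.peekin[p='/']
Obs: [jo, nijeg, sne]
Act: arbor.relocate[s='/jo'; d='/sneslo']
Obs: ok
Act: arbor.inscribe[p='/zadrost'; c='ba']
Obs: created
Act: arbor.peekin[p='/']
Obs: [nijeg, sne, sneslo, zadrost]
Act: arbor.quote[p='/jo']
Obs: ToolError: not found
Act: arbor.quote[p='/sneslo']
Obs: smake
Act: arbor.mkfold[p='/pla']
Obs: ok
Act: arbor.mkfold[p='/pla/febusi']
Obs: ok

Answer: [nijeg, sne, sneslo, zadrost]


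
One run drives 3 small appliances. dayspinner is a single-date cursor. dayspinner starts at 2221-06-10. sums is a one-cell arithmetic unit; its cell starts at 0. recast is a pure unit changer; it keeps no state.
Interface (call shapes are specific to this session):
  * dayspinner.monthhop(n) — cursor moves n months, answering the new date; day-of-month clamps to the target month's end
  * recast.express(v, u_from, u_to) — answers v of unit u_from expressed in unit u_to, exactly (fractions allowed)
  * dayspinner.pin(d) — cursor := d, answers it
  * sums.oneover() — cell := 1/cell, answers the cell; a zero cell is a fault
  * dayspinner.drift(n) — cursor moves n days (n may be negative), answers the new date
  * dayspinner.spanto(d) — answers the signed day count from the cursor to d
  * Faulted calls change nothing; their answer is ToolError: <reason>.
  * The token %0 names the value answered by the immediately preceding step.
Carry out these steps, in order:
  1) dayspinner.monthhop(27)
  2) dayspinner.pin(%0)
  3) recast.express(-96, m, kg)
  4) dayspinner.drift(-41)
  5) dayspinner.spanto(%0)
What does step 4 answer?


Answer: 2223-07-31

Derivation:
==> monthhop(n='27')
<== 2223-09-10
==> pin(d='%0')
<== 2223-09-10
==> express(v='-96', u_from='m', u_to='kg')
<== ToolError: incompatible units
==> drift(n='-41')
<== 2223-07-31
==> spanto(d='%0')
<== 0


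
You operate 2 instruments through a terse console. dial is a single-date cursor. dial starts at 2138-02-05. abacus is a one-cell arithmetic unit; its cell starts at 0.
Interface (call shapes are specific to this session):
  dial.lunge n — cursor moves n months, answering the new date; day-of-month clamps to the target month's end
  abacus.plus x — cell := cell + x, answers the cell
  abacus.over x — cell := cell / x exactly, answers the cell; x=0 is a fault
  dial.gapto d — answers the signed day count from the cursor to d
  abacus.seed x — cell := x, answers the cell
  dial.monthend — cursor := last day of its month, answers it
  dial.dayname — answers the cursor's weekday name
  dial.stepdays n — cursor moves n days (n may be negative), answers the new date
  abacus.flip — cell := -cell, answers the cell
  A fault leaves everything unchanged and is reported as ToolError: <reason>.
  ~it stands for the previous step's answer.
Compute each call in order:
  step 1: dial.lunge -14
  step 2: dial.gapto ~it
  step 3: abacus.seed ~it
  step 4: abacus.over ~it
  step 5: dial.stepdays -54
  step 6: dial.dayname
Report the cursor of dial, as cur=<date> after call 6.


Answer: cur=2136-10-12

Derivation:
-> dial.lunge(n→-14)
<- 2136-12-05
-> dial.gapto(d→~it)
<- 0
-> abacus.seed(x→~it)
<- 0
-> abacus.over(x→~it)
<- ToolError: division by zero
-> dial.stepdays(n→-54)
<- 2136-10-12
-> dial.dayname()
<- Friday


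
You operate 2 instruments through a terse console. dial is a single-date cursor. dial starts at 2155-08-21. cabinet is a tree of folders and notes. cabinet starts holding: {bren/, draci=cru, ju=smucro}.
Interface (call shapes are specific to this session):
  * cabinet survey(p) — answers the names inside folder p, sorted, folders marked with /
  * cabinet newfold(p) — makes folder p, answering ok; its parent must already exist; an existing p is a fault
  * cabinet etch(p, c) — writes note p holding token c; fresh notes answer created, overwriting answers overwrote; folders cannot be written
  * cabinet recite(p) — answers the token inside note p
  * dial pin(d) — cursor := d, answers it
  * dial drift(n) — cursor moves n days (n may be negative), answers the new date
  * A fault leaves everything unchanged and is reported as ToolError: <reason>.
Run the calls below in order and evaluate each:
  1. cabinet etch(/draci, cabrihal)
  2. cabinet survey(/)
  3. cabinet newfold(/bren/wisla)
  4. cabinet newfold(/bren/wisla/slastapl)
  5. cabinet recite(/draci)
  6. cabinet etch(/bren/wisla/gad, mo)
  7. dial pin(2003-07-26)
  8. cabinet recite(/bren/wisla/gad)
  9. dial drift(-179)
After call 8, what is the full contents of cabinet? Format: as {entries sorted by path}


Answer: {bren/, bren/wisla/, bren/wisla/gad=mo, bren/wisla/slastapl/, draci=cabrihal, ju=smucro}

Derivation:
// cabinet etch(/draci, cabrihal) : overwrote
// cabinet survey(/) : [bren/, draci, ju]
// cabinet newfold(/bren/wisla) : ok
// cabinet newfold(/bren/wisla/slastapl) : ok
// cabinet recite(/draci) : cabrihal
// cabinet etch(/bren/wisla/gad, mo) : created
// dial pin(2003-07-26) : 2003-07-26
// cabinet recite(/bren/wisla/gad) : mo
// dial drift(-179) : 2003-01-28


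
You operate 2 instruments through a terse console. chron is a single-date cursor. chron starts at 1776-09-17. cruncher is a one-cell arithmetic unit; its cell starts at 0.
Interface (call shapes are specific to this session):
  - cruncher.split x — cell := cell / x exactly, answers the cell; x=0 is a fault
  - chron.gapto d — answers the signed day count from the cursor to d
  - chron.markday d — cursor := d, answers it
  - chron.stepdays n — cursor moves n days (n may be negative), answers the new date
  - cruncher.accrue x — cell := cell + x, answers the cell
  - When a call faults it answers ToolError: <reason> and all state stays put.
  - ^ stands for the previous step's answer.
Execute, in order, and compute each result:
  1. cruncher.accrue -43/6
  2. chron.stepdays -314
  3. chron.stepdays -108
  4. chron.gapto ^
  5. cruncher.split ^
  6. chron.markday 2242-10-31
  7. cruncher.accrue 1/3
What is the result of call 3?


> cruncher.accrue x='-43/6'
:: -43/6
> chron.stepdays n='-314'
:: 1775-11-08
> chron.stepdays n='-108'
:: 1775-07-23
> chron.gapto d='^'
:: 0
> cruncher.split x='^'
:: ToolError: division by zero
> chron.markday d='2242-10-31'
:: 2242-10-31
> cruncher.accrue x='1/3'
:: -41/6

Answer: 1775-07-23


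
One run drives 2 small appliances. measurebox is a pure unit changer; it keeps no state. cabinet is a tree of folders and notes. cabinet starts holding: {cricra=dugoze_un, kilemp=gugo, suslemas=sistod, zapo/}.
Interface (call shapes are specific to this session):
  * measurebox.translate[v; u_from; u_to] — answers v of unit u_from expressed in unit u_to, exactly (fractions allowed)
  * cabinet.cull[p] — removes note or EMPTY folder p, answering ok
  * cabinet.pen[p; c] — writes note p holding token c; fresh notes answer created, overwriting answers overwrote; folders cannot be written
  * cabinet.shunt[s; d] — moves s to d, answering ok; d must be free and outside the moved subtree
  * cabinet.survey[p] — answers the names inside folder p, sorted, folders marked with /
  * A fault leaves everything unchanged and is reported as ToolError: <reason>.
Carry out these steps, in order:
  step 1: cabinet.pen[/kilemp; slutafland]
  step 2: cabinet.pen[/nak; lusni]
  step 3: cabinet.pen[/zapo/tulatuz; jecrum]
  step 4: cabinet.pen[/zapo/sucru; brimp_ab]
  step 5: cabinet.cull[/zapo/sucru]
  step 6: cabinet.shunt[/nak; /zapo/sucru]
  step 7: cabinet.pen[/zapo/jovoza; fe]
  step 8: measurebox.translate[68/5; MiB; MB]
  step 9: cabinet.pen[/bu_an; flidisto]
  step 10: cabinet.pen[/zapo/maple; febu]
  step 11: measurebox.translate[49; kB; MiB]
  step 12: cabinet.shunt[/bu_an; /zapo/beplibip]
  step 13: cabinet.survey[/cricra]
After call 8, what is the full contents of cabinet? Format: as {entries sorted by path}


CALL cabinet.pen[p→/kilemp; c→slutafland]
RET  overwrote
CALL cabinet.pen[p→/nak; c→lusni]
RET  created
CALL cabinet.pen[p→/zapo/tulatuz; c→jecrum]
RET  created
CALL cabinet.pen[p→/zapo/sucru; c→brimp_ab]
RET  created
CALL cabinet.cull[p→/zapo/sucru]
RET  ok
CALL cabinet.shunt[s→/nak; d→/zapo/sucru]
RET  ok
CALL cabinet.pen[p→/zapo/jovoza; c→fe]
RET  created
CALL measurebox.translate[v→68/5; u_from→MiB; u_to→MB]
RET  1114112/78125
CALL cabinet.pen[p→/bu_an; c→flidisto]
RET  created
CALL cabinet.pen[p→/zapo/maple; c→febu]
RET  created
CALL measurebox.translate[v→49; u_from→kB; u_to→MiB]
RET  6125/131072
CALL cabinet.shunt[s→/bu_an; d→/zapo/beplibip]
RET  ok
CALL cabinet.survey[p→/cricra]
RET  ToolError: not a directory

Answer: {cricra=dugoze_un, kilemp=slutafland, suslemas=sistod, zapo/, zapo/jovoza=fe, zapo/sucru=lusni, zapo/tulatuz=jecrum}


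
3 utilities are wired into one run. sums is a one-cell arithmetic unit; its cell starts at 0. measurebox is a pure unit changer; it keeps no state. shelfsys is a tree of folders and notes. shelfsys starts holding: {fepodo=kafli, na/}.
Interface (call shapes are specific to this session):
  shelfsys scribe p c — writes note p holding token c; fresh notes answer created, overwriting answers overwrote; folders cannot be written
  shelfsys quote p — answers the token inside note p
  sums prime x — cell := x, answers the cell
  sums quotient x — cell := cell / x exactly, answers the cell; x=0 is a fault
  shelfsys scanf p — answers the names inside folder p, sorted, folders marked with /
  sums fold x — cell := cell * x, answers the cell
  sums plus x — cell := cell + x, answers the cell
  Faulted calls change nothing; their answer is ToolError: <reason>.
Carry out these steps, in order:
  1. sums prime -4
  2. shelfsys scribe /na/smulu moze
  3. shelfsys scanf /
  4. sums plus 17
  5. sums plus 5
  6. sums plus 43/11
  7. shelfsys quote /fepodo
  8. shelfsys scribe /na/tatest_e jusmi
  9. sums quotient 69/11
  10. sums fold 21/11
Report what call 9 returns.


>> sums prime(-4)
<< -4
>> shelfsys scribe(/na/smulu, moze)
<< created
>> shelfsys scanf(/)
<< [fepodo, na/]
>> sums plus(17)
<< 13
>> sums plus(5)
<< 18
>> sums plus(43/11)
<< 241/11
>> shelfsys quote(/fepodo)
<< kafli
>> shelfsys scribe(/na/tatest_e, jusmi)
<< created
>> sums quotient(69/11)
<< 241/69
>> sums fold(21/11)
<< 1687/253

Answer: 241/69


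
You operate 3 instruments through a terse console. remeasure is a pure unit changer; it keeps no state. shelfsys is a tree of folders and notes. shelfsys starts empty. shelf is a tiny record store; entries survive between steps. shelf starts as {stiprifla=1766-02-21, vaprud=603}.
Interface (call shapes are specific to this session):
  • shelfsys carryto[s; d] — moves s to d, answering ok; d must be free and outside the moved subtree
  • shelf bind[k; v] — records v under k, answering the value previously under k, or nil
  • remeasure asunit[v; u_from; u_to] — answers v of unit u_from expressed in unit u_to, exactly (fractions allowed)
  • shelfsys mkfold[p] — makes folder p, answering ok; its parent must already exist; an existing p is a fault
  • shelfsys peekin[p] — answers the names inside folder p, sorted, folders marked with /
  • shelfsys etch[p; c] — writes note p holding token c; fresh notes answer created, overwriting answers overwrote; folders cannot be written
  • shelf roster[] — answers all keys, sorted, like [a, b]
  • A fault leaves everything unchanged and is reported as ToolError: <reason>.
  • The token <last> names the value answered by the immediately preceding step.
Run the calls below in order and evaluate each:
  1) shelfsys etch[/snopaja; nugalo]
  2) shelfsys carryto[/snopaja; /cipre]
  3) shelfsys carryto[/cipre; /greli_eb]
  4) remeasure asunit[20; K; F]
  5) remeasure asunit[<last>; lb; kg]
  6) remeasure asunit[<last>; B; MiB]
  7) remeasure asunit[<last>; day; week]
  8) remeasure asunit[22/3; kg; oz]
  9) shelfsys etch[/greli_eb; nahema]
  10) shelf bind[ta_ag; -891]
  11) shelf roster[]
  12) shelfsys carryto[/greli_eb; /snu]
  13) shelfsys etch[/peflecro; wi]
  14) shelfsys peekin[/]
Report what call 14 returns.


Answer: [peflecro, snu]

Derivation:
Invoking shelfsys etch(p='/snopaja', c='nugalo'): created.
I run shelfsys carryto(s='/snopaja', d='/cipre'), → ok.
Now I run shelfsys carryto(s='/cipre', d='/greli_eb'), and see ok.
I invoke remeasure asunit(v='20', u_from='K', u_to='F'), → -42367/100.
I call remeasure asunit(v='<last>', u_from='lb', u_to='kg'), giving -1921734793979/10000000000.
I call remeasure asunit(v='<last>', u_from='B', u_to='MiB'), and see -1921734793979/10485760000000000.
I try remeasure asunit(v='<last>', u_from='day', u_to='week'), giving -274533541997/10485760000000000.
I invoke remeasure asunit(v='22/3', u_from='kg', u_to='oz'), → 3200000000/12370701.
Invoking shelfsys etch(p='/greli_eb', c='nahema'), giving overwrote.
Now I run shelf bind(k='ta_ag', v='-891'), yielding nil.
I invoke shelf roster(), → [stiprifla, ta_ag, vaprud].
Using shelfsys carryto(s='/greli_eb', d='/snu'), and see ok.
I run shelfsys etch(p='/peflecro', c='wi'), yielding created.
I call shelfsys peekin(p='/'), → [peflecro, snu].


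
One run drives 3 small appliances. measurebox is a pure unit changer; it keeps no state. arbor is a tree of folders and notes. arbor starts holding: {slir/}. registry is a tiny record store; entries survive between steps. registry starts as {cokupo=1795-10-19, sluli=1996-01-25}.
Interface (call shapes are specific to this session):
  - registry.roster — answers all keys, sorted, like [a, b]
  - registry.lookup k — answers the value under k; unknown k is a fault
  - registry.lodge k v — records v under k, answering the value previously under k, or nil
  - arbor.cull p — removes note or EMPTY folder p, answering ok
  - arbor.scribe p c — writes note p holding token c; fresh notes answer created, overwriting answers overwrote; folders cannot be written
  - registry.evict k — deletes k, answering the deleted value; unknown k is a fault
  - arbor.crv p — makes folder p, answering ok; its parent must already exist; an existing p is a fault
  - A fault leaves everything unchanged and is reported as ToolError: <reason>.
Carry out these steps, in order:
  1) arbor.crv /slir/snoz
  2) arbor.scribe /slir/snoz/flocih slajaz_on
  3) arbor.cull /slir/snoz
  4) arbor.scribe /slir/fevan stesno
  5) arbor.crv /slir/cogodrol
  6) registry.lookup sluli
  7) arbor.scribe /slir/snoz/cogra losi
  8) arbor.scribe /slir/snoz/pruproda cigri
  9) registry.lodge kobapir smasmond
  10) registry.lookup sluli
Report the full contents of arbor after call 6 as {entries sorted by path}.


·→ arbor.crv(p: /slir/snoz)
·← ok
·→ arbor.scribe(p: /slir/snoz/flocih, c: slajaz_on)
·← created
·→ arbor.cull(p: /slir/snoz)
·← ToolError: not empty
·→ arbor.scribe(p: /slir/fevan, c: stesno)
·← created
·→ arbor.crv(p: /slir/cogodrol)
·← ok
·→ registry.lookup(k: sluli)
·← 1996-01-25
·→ arbor.scribe(p: /slir/snoz/cogra, c: losi)
·← created
·→ arbor.scribe(p: /slir/snoz/pruproda, c: cigri)
·← created
·→ registry.lodge(k: kobapir, v: smasmond)
·← nil
·→ registry.lookup(k: sluli)
·← 1996-01-25

Answer: {slir/, slir/cogodrol/, slir/fevan=stesno, slir/snoz/, slir/snoz/flocih=slajaz_on}


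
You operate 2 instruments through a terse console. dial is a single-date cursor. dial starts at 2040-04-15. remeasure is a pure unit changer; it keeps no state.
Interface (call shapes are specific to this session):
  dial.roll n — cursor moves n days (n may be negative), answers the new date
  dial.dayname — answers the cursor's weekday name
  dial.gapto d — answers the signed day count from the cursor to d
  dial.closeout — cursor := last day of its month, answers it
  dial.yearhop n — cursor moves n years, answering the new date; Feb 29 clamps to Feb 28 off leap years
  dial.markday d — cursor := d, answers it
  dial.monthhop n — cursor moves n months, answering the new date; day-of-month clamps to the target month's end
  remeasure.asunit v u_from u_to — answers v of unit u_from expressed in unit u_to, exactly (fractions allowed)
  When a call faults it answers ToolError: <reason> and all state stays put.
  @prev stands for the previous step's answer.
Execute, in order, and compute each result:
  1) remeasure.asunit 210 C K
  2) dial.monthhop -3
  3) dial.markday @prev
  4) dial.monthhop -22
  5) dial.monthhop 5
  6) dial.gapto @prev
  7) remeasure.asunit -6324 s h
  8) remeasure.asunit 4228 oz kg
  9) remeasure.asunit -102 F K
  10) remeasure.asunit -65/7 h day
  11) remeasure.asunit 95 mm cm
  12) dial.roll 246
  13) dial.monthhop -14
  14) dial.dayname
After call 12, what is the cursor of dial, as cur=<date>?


> remeasure.asunit v=210 u_from=C u_to=K
[out] 9663/20
> dial.monthhop n=-3
[out] 2040-01-15
> dial.markday d=@prev
[out] 2040-01-15
> dial.monthhop n=-22
[out] 2038-03-15
> dial.monthhop n=5
[out] 2038-08-15
> dial.gapto d=@prev
[out] 0
> remeasure.asunit v=-6324 u_from=s u_to=h
[out] -527/300
> remeasure.asunit v=4228 u_from=oz u_to=kg
[out] 47944713509/400000000
> remeasure.asunit v=-102 u_from=F u_to=K
[out] 35767/180
> remeasure.asunit v=-65/7 u_from=h u_to=day
[out] -65/168
> remeasure.asunit v=95 u_from=mm u_to=cm
[out] 19/2
> dial.roll n=246
[out] 2039-04-18
> dial.monthhop n=-14
[out] 2038-02-18
> dial.dayname
[out] Thursday

Answer: cur=2039-04-18


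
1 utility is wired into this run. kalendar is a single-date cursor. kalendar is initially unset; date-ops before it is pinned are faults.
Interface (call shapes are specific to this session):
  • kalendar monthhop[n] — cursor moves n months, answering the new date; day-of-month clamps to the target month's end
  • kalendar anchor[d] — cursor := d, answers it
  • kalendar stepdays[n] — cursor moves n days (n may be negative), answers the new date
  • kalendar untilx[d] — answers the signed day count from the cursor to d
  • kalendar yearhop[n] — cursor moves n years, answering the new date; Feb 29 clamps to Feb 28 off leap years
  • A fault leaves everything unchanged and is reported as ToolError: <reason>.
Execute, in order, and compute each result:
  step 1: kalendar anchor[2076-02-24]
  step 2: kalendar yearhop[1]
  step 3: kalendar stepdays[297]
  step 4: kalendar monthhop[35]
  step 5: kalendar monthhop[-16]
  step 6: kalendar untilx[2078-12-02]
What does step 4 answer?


Answer: 2080-11-18

Derivation:
Act: kalendar anchor[d→2076-02-24]
Obs: 2076-02-24
Act: kalendar yearhop[n→1]
Obs: 2077-02-24
Act: kalendar stepdays[n→297]
Obs: 2077-12-18
Act: kalendar monthhop[n→35]
Obs: 2080-11-18
Act: kalendar monthhop[n→-16]
Obs: 2079-07-18
Act: kalendar untilx[d→2078-12-02]
Obs: -228


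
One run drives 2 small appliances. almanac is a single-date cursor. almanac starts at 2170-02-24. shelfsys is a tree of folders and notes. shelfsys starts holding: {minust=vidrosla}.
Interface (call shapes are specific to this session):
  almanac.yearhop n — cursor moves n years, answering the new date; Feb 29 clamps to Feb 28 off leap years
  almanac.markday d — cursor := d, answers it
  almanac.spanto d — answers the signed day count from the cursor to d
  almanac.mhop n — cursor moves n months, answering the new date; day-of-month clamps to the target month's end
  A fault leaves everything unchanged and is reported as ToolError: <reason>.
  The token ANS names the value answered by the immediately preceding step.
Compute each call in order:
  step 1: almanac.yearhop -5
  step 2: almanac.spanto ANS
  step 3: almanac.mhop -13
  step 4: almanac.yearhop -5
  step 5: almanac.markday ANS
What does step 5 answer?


Answer: 2159-01-24

Derivation:
# 1. almanac.yearhop(n: -5) : 2165-02-24
# 2. almanac.spanto(d: ANS) : 0
# 3. almanac.mhop(n: -13) : 2164-01-24
# 4. almanac.yearhop(n: -5) : 2159-01-24
# 5. almanac.markday(d: ANS) : 2159-01-24


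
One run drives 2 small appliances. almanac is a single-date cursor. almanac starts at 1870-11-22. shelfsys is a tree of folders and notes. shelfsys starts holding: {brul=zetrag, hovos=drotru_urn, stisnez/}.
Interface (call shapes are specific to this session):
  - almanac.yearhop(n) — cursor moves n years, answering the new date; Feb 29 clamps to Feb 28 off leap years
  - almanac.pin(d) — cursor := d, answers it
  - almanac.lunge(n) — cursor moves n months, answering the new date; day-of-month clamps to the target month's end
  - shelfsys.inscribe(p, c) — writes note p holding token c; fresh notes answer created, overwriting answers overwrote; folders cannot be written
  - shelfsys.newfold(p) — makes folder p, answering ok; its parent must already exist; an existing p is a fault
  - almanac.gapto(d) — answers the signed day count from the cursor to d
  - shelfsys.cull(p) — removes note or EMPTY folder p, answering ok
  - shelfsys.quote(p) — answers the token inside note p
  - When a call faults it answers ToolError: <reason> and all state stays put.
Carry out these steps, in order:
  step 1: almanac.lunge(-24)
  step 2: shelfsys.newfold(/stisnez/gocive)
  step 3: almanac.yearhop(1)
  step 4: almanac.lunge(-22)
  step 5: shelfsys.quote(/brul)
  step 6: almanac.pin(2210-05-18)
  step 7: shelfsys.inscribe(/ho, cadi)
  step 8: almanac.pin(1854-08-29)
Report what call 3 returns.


Do: almanac.lunge[n=-24]
See: 1868-11-22
Do: shelfsys.newfold[p=/stisnez/gocive]
See: ok
Do: almanac.yearhop[n=1]
See: 1869-11-22
Do: almanac.lunge[n=-22]
See: 1868-01-22
Do: shelfsys.quote[p=/brul]
See: zetrag
Do: almanac.pin[d=2210-05-18]
See: 2210-05-18
Do: shelfsys.inscribe[p=/ho; c=cadi]
See: created
Do: almanac.pin[d=1854-08-29]
See: 1854-08-29

Answer: 1869-11-22


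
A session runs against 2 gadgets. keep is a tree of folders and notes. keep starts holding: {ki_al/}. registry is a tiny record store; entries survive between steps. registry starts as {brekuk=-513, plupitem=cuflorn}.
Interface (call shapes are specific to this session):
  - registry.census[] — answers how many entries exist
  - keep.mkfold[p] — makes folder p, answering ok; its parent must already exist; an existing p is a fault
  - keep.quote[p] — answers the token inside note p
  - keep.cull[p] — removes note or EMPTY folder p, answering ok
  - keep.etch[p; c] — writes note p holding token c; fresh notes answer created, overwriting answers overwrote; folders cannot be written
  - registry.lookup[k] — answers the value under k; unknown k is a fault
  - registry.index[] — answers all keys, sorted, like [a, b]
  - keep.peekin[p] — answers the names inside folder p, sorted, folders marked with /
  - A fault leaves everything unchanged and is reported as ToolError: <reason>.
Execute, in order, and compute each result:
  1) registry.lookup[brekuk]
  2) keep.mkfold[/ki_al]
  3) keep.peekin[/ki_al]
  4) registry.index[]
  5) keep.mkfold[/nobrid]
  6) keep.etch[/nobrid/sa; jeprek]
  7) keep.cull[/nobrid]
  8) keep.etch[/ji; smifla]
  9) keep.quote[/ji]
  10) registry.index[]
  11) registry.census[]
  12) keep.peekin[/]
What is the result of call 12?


[in] registry.lookup k→brekuk
[out] -513
[in] keep.mkfold p→/ki_al
[out] ToolError: exists
[in] keep.peekin p→/ki_al
[out] []
[in] registry.index
[out] [brekuk, plupitem]
[in] keep.mkfold p→/nobrid
[out] ok
[in] keep.etch p→/nobrid/sa c→jeprek
[out] created
[in] keep.cull p→/nobrid
[out] ToolError: not empty
[in] keep.etch p→/ji c→smifla
[out] created
[in] keep.quote p→/ji
[out] smifla
[in] registry.index
[out] [brekuk, plupitem]
[in] registry.census
[out] 2
[in] keep.peekin p→/
[out] [ji, ki_al/, nobrid/]

Answer: [ji, ki_al/, nobrid/]
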